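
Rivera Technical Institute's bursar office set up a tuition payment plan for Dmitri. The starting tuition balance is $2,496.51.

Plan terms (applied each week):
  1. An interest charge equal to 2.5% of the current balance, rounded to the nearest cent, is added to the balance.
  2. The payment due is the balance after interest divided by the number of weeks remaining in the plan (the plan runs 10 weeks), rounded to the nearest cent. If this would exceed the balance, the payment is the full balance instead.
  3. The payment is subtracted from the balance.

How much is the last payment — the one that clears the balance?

# | Opening | Interest | Payment | End bal
1 | $2,496.51 | $62.41 | $255.89 | $2,303.03
2 | $2,303.03 | $57.58 | $262.29 | $2,098.32
3 | $2,098.32 | $52.46 | $268.85 | $1,881.93
4 | $1,881.93 | $47.05 | $275.57 | $1,653.41
5 | $1,653.41 | $41.34 | $282.46 | $1,412.29
6 | $1,412.29 | $35.31 | $289.52 | $1,158.08
7 | $1,158.08 | $28.95 | $296.76 | $890.27
8 | $890.27 | $22.26 | $304.18 | $608.35
9 | $608.35 | $15.21 | $311.78 | $311.78
10 | $311.78 | $7.79 | $319.57 | $0.00

$319.57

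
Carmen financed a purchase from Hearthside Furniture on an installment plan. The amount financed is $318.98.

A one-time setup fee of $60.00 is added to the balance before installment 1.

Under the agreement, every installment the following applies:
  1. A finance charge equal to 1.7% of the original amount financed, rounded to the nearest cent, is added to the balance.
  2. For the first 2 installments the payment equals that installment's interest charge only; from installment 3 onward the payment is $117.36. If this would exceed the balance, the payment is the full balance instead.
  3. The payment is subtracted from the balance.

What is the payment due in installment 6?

Installment 1: $378.98 +$5.42 interest = $384.40; pay $5.42 → $378.98
Installment 2: $378.98 +$5.42 interest = $384.40; pay $5.42 → $378.98
Installment 3: $378.98 +$5.42 interest = $384.40; pay $117.36 → $267.04
Installment 4: $267.04 +$5.42 interest = $272.46; pay $117.36 → $155.10
Installment 5: $155.10 +$5.42 interest = $160.52; pay $117.36 → $43.16
Installment 6: $43.16 +$5.42 interest = $48.58; pay $48.58 → $0.00

$48.58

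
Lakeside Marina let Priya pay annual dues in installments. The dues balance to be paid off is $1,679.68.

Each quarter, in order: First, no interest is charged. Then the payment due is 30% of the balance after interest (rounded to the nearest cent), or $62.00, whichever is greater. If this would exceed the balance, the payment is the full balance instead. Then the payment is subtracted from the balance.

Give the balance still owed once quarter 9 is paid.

Quarter 1: $1,679.68 − $503.90 → $1,175.78
Quarter 2: $1,175.78 − $352.73 → $823.05
Quarter 3: $823.05 − $246.92 → $576.13
Quarter 4: $576.13 − $172.84 → $403.29
Quarter 5: $403.29 − $120.99 → $282.30
Quarter 6: $282.30 − $84.69 → $197.61
Quarter 7: $197.61 − $62.00 → $135.61
Quarter 8: $135.61 − $62.00 → $73.61
Quarter 9: $73.61 − $62.00 → $11.61

$11.61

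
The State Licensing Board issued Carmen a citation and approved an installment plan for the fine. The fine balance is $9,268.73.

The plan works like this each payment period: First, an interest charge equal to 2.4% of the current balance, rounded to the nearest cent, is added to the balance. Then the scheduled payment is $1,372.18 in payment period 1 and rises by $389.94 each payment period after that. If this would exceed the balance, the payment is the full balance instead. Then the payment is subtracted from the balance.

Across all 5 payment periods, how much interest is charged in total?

$734.90

# | Opening | Interest | Payment | End bal
1 | $9,268.73 | $222.45 | $1,372.18 | $8,119.00
2 | $8,119.00 | $194.86 | $1,762.12 | $6,551.74
3 | $6,551.74 | $157.24 | $2,152.06 | $4,556.92
4 | $4,556.92 | $109.37 | $2,542.00 | $2,124.29
5 | $2,124.29 | $50.98 | $2,175.27 | $0.00
Total interest: $222.45 + $194.86 + $157.24 + $109.37 + $50.98 = $734.90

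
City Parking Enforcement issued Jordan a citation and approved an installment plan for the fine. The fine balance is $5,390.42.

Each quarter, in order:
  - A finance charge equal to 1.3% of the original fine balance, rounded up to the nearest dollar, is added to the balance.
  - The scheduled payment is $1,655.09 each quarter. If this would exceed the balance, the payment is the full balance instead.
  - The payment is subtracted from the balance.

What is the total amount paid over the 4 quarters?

Quarter 1: opening $5,390.42; interest $71.00 → $5,461.42; payment $1,655.09; balance $3,806.33
Quarter 2: opening $3,806.33; interest $71.00 → $3,877.33; payment $1,655.09; balance $2,222.24
Quarter 3: opening $2,222.24; interest $71.00 → $2,293.24; payment $1,655.09; balance $638.15
Quarter 4: opening $638.15; interest $71.00 → $709.15; payment $709.15; balance $0.00
Total paid: $5,674.42

$5,674.42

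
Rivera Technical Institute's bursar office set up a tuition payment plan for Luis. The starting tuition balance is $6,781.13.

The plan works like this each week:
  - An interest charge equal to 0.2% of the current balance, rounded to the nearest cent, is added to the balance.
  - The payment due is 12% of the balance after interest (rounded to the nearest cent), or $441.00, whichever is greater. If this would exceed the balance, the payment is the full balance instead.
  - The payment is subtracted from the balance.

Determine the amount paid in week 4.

$558.99

Week 1: opening $6,781.13; interest $13.56 → $6,794.69; payment $815.36; balance $5,979.33
Week 2: opening $5,979.33; interest $11.96 → $5,991.29; payment $718.95; balance $5,272.34
Week 3: opening $5,272.34; interest $10.54 → $5,282.88; payment $633.95; balance $4,648.93
Week 4: opening $4,648.93; interest $9.30 → $4,658.23; payment $558.99; balance $4,099.24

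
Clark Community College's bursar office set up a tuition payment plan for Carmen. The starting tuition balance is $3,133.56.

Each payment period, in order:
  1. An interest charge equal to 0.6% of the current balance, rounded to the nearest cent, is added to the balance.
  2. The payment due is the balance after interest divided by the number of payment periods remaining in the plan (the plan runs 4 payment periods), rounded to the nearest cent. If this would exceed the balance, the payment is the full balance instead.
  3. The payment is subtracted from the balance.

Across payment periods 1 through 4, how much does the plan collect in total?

$3,180.85

Payment period 1: opening $3,133.56; interest $18.80 → $3,152.36; payment $788.09; balance $2,364.27
Payment period 2: opening $2,364.27; interest $14.19 → $2,378.46; payment $792.82; balance $1,585.64
Payment period 3: opening $1,585.64; interest $9.51 → $1,595.15; payment $797.58; balance $797.57
Payment period 4: opening $797.57; interest $4.79 → $802.36; payment $802.36; balance $0.00
Total paid: $3,180.85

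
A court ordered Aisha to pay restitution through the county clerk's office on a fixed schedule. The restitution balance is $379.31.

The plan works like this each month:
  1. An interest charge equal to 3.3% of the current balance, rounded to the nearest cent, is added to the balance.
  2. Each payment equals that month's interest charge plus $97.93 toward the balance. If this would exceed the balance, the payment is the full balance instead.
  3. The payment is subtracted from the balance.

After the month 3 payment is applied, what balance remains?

Month 1: $379.31 +$12.52 interest = $391.83; pay $110.45 → $281.38
Month 2: $281.38 +$9.29 interest = $290.67; pay $107.22 → $183.45
Month 3: $183.45 +$6.05 interest = $189.50; pay $103.98 → $85.52

$85.52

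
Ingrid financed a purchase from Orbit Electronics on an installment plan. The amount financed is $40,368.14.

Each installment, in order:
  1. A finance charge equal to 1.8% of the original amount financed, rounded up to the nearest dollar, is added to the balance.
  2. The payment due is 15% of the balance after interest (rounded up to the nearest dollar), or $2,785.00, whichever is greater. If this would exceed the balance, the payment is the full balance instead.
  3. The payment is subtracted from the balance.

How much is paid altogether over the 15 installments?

# | Opening | Interest | Payment | End bal
1 | $40,368.14 | $727.00 | $6,165.00 | $34,930.14
2 | $34,930.14 | $727.00 | $5,349.00 | $30,308.14
3 | $30,308.14 | $727.00 | $4,656.00 | $26,379.14
4 | $26,379.14 | $727.00 | $4,066.00 | $23,040.14
5 | $23,040.14 | $727.00 | $3,566.00 | $20,201.14
6 | $20,201.14 | $727.00 | $3,140.00 | $17,788.14
7 | $17,788.14 | $727.00 | $2,785.00 | $15,730.14
8 | $15,730.14 | $727.00 | $2,785.00 | $13,672.14
9 | $13,672.14 | $727.00 | $2,785.00 | $11,614.14
10 | $11,614.14 | $727.00 | $2,785.00 | $9,556.14
11 | $9,556.14 | $727.00 | $2,785.00 | $7,498.14
12 | $7,498.14 | $727.00 | $2,785.00 | $5,440.14
13 | $5,440.14 | $727.00 | $2,785.00 | $3,382.14
14 | $3,382.14 | $727.00 | $2,785.00 | $1,324.14
15 | $1,324.14 | $727.00 | $2,051.14 | $0.00
Total paid: $51,273.14

$51,273.14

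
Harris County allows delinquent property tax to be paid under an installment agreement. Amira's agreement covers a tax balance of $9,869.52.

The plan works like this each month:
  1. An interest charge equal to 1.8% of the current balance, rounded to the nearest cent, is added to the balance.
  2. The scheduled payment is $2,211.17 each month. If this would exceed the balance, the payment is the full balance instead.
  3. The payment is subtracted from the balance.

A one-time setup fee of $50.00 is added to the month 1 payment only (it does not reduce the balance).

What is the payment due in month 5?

Month 1: opening $9,869.52; interest $177.65 → $10,047.17; payment $2,211.17 (+ $50.00 fee); balance $7,836.00
Month 2: opening $7,836.00; interest $141.05 → $7,977.05; payment $2,211.17; balance $5,765.88
Month 3: opening $5,765.88; interest $103.79 → $5,869.67; payment $2,211.17; balance $3,658.50
Month 4: opening $3,658.50; interest $65.85 → $3,724.35; payment $2,211.17; balance $1,513.18
Month 5: opening $1,513.18; interest $27.24 → $1,540.42; payment $1,540.42; balance $0.00

$1,540.42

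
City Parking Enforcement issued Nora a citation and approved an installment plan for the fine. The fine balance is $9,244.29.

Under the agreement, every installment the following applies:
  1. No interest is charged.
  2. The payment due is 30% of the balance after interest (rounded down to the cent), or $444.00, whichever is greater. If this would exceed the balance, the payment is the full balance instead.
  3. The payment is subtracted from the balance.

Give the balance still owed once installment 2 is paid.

Installment 1: opening $9,244.29; payment $2,773.28; balance $6,471.01
Installment 2: opening $6,471.01; payment $1,941.30; balance $4,529.71

$4,529.71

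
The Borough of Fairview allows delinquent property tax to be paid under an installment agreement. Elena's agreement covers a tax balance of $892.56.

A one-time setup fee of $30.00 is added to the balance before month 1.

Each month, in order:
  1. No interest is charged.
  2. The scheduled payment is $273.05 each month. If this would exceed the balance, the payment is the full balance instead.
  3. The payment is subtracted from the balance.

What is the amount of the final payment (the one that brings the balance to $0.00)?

$103.41

Month 1: $922.56 − $273.05 → $649.51
Month 2: $649.51 − $273.05 → $376.46
Month 3: $376.46 − $273.05 → $103.41
Month 4: $103.41 − $103.41 → $0.00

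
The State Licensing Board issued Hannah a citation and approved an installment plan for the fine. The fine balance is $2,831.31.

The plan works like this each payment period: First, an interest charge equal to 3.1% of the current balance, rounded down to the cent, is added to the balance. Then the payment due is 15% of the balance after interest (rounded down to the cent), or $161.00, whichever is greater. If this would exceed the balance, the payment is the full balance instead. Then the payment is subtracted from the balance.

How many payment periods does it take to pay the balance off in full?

Payment period 1: $2,831.31 +$87.77 interest = $2,919.08; pay $437.86 → $2,481.22
Payment period 2: $2,481.22 +$76.91 interest = $2,558.13; pay $383.71 → $2,174.42
Payment period 3: $2,174.42 +$67.40 interest = $2,241.82; pay $336.27 → $1,905.55
Payment period 4: $1,905.55 +$59.07 interest = $1,964.62; pay $294.69 → $1,669.93
Payment period 5: $1,669.93 +$51.76 interest = $1,721.69; pay $258.25 → $1,463.44
Payment period 6: $1,463.44 +$45.36 interest = $1,508.80; pay $226.32 → $1,282.48
Payment period 7: $1,282.48 +$39.75 interest = $1,322.23; pay $198.33 → $1,123.90
Payment period 8: $1,123.90 +$34.84 interest = $1,158.74; pay $173.81 → $984.93
Payment period 9: $984.93 +$30.53 interest = $1,015.46; pay $161.00 → $854.46
Payment period 10: $854.46 +$26.48 interest = $880.94; pay $161.00 → $719.94
Payment period 11: $719.94 +$22.31 interest = $742.25; pay $161.00 → $581.25
Payment period 12: $581.25 +$18.01 interest = $599.26; pay $161.00 → $438.26
Payment period 13: $438.26 +$13.58 interest = $451.84; pay $161.00 → $290.84
Payment period 14: $290.84 +$9.01 interest = $299.85; pay $161.00 → $138.85
Payment period 15: $138.85 +$4.30 interest = $143.15; pay $143.15 → $0.00
Balance reaches $0.00 in payment period 15.

15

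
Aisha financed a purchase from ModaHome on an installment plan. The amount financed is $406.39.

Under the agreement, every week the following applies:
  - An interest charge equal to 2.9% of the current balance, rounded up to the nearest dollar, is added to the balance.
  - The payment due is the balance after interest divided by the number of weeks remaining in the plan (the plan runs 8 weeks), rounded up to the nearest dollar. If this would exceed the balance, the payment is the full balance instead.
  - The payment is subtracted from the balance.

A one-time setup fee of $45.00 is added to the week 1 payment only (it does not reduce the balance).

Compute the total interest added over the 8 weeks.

$61.00

Week 1: $406.39 +$12.00 interest = $418.39; pay $53.00 (+ $45.00 fee) → $365.39
Week 2: $365.39 +$11.00 interest = $376.39; pay $54.00 → $322.39
Week 3: $322.39 +$10.00 interest = $332.39; pay $56.00 → $276.39
Week 4: $276.39 +$9.00 interest = $285.39; pay $58.00 → $227.39
Week 5: $227.39 +$7.00 interest = $234.39; pay $59.00 → $175.39
Week 6: $175.39 +$6.00 interest = $181.39; pay $61.00 → $120.39
Week 7: $120.39 +$4.00 interest = $124.39; pay $63.00 → $61.39
Week 8: $61.39 +$2.00 interest = $63.39; pay $63.39 → $0.00
Total interest: $12.00 + $11.00 + $10.00 + $9.00 + $7.00 + $6.00 + $4.00 + $2.00 = $61.00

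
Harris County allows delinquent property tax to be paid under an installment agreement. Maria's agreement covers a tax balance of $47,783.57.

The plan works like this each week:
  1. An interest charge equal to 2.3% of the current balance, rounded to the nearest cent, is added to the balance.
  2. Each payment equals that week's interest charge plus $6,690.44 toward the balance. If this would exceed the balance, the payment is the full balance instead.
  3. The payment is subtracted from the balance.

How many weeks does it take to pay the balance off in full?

8

Week 1: $47,783.57 +$1,099.02 interest = $48,882.59; pay $7,789.46 → $41,093.13
Week 2: $41,093.13 +$945.14 interest = $42,038.27; pay $7,635.58 → $34,402.69
Week 3: $34,402.69 +$791.26 interest = $35,193.95; pay $7,481.70 → $27,712.25
Week 4: $27,712.25 +$637.38 interest = $28,349.63; pay $7,327.82 → $21,021.81
Week 5: $21,021.81 +$483.50 interest = $21,505.31; pay $7,173.94 → $14,331.37
Week 6: $14,331.37 +$329.62 interest = $14,660.99; pay $7,020.06 → $7,640.93
Week 7: $7,640.93 +$175.74 interest = $7,816.67; pay $6,866.18 → $950.49
Week 8: $950.49 +$21.86 interest = $972.35; pay $972.35 → $0.00
Balance reaches $0.00 in week 8.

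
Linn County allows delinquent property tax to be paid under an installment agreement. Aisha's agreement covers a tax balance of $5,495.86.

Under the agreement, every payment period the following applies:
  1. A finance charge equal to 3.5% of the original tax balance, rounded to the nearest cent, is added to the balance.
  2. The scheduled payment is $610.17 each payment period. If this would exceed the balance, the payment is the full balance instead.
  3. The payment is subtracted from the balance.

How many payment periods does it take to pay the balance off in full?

# | Opening | Interest | Payment | End bal
1 | $5,495.86 | $192.36 | $610.17 | $5,078.05
2 | $5,078.05 | $192.36 | $610.17 | $4,660.24
3 | $4,660.24 | $192.36 | $610.17 | $4,242.43
4 | $4,242.43 | $192.36 | $610.17 | $3,824.62
5 | $3,824.62 | $192.36 | $610.17 | $3,406.81
6 | $3,406.81 | $192.36 | $610.17 | $2,989.00
7 | $2,989.00 | $192.36 | $610.17 | $2,571.19
8 | $2,571.19 | $192.36 | $610.17 | $2,153.38
9 | $2,153.38 | $192.36 | $610.17 | $1,735.57
10 | $1,735.57 | $192.36 | $610.17 | $1,317.76
11 | $1,317.76 | $192.36 | $610.17 | $899.95
12 | $899.95 | $192.36 | $610.17 | $482.14
13 | $482.14 | $192.36 | $610.17 | $64.33
14 | $64.33 | $192.36 | $256.69 | $0.00
Balance reaches $0.00 in payment period 14.

14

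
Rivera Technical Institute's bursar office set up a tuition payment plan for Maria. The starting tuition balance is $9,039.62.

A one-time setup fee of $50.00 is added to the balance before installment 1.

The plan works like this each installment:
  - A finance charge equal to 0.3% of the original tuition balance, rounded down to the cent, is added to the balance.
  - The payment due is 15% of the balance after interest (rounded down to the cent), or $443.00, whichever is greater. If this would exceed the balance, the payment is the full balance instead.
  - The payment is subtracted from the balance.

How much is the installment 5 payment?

$726.80

Installment 1: $9,089.62 +$27.11 interest = $9,116.73; pay $1,367.50 → $7,749.23
Installment 2: $7,749.23 +$27.11 interest = $7,776.34; pay $1,166.45 → $6,609.89
Installment 3: $6,609.89 +$27.11 interest = $6,637.00; pay $995.55 → $5,641.45
Installment 4: $5,641.45 +$27.11 interest = $5,668.56; pay $850.28 → $4,818.28
Installment 5: $4,818.28 +$27.11 interest = $4,845.39; pay $726.80 → $4,118.59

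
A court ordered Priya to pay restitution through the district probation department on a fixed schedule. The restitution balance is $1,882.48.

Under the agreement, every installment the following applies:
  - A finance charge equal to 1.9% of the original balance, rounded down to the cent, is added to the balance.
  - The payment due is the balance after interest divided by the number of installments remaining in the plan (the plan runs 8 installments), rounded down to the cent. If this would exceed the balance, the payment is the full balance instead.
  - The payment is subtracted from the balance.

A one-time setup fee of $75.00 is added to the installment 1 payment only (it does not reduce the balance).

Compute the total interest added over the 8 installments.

Installment 1: $1,882.48 +$35.76 interest = $1,918.24; pay $239.78 (+ $75.00 fee) → $1,678.46
Installment 2: $1,678.46 +$35.76 interest = $1,714.22; pay $244.88 → $1,469.34
Installment 3: $1,469.34 +$35.76 interest = $1,505.10; pay $250.85 → $1,254.25
Installment 4: $1,254.25 +$35.76 interest = $1,290.01; pay $258.00 → $1,032.01
Installment 5: $1,032.01 +$35.76 interest = $1,067.77; pay $266.94 → $800.83
Installment 6: $800.83 +$35.76 interest = $836.59; pay $278.86 → $557.73
Installment 7: $557.73 +$35.76 interest = $593.49; pay $296.74 → $296.75
Installment 8: $296.75 +$35.76 interest = $332.51; pay $332.51 → $0.00
Total interest: $35.76 + $35.76 + $35.76 + $35.76 + $35.76 + $35.76 + $35.76 + $35.76 = $286.08

$286.08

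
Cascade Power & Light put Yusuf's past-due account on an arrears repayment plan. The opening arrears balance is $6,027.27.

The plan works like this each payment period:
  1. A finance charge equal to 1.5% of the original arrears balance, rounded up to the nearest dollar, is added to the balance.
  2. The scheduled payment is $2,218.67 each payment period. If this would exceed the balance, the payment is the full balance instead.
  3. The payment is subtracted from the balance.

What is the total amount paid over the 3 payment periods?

$6,300.27

Payment period 1: opening $6,027.27; interest $91.00 → $6,118.27; payment $2,218.67; balance $3,899.60
Payment period 2: opening $3,899.60; interest $91.00 → $3,990.60; payment $2,218.67; balance $1,771.93
Payment period 3: opening $1,771.93; interest $91.00 → $1,862.93; payment $1,862.93; balance $0.00
Total paid: $6,300.27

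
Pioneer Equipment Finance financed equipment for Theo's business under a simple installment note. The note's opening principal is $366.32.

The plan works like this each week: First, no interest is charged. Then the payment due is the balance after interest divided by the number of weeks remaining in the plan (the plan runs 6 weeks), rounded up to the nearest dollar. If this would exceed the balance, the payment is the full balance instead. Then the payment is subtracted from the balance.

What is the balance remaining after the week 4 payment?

$121.32

# | Opening | Payment | End bal
1 | $366.32 | $62.00 | $304.32
2 | $304.32 | $61.00 | $243.32
3 | $243.32 | $61.00 | $182.32
4 | $182.32 | $61.00 | $121.32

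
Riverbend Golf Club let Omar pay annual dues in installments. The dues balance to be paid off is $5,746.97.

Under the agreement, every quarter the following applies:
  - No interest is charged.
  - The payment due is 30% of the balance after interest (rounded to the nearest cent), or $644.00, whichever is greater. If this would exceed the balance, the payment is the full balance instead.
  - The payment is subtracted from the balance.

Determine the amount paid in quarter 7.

# | Opening | Payment | End bal
1 | $5,746.97 | $1,724.09 | $4,022.88
2 | $4,022.88 | $1,206.86 | $2,816.02
3 | $2,816.02 | $844.81 | $1,971.21
4 | $1,971.21 | $644.00 | $1,327.21
5 | $1,327.21 | $644.00 | $683.21
6 | $683.21 | $644.00 | $39.21
7 | $39.21 | $39.21 | $0.00

$39.21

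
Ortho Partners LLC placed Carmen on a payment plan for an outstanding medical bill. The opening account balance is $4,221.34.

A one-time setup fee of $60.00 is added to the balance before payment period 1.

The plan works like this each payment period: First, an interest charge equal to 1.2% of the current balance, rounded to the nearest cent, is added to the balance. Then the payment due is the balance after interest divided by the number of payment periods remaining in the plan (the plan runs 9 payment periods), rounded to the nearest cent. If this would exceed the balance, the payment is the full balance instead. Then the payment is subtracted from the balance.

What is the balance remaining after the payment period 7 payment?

$1,034.27

Payment period 1: $4,281.34 +$51.38 interest = $4,332.72; pay $481.41 → $3,851.31
Payment period 2: $3,851.31 +$46.22 interest = $3,897.53; pay $487.19 → $3,410.34
Payment period 3: $3,410.34 +$40.92 interest = $3,451.26; pay $493.04 → $2,958.22
Payment period 4: $2,958.22 +$35.50 interest = $2,993.72; pay $498.95 → $2,494.77
Payment period 5: $2,494.77 +$29.94 interest = $2,524.71; pay $504.94 → $2,019.77
Payment period 6: $2,019.77 +$24.24 interest = $2,044.01; pay $511.00 → $1,533.01
Payment period 7: $1,533.01 +$18.40 interest = $1,551.41; pay $517.14 → $1,034.27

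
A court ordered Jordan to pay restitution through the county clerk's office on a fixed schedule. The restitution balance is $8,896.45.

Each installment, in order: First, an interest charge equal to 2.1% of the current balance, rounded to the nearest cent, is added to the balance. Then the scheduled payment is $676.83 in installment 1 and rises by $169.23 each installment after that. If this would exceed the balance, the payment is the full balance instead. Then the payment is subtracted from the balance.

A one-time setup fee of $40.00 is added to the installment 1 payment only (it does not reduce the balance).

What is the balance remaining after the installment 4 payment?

Installment 1: opening $8,896.45; interest $186.83 → $9,083.28; payment $676.83 (+ $40.00 fee); balance $8,406.45
Installment 2: opening $8,406.45; interest $176.54 → $8,582.99; payment $846.06; balance $7,736.93
Installment 3: opening $7,736.93; interest $162.48 → $7,899.41; payment $1,015.29; balance $6,884.12
Installment 4: opening $6,884.12; interest $144.57 → $7,028.69; payment $1,184.52; balance $5,844.17

$5,844.17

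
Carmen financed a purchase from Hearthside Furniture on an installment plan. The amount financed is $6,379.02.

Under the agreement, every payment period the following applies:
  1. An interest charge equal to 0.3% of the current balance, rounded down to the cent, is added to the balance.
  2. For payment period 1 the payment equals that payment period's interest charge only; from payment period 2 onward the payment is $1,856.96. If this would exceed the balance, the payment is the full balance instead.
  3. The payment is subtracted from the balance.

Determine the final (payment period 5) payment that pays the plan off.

Payment period 1: opening $6,379.02; interest $19.13 → $6,398.15; payment $19.13; balance $6,379.02
Payment period 2: opening $6,379.02; interest $19.13 → $6,398.15; payment $1,856.96; balance $4,541.19
Payment period 3: opening $4,541.19; interest $13.62 → $4,554.81; payment $1,856.96; balance $2,697.85
Payment period 4: opening $2,697.85; interest $8.09 → $2,705.94; payment $1,856.96; balance $848.98
Payment period 5: opening $848.98; interest $2.54 → $851.52; payment $851.52; balance $0.00

$851.52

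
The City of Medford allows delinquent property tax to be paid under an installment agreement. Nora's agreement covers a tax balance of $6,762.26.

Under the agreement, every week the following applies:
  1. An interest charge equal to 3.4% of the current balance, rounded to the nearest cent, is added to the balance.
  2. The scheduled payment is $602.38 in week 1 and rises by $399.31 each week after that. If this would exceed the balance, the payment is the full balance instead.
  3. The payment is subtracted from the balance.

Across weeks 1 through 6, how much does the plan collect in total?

$7,664.42

# | Opening | Interest | Payment | End bal
1 | $6,762.26 | $229.92 | $602.38 | $6,389.80
2 | $6,389.80 | $217.25 | $1,001.69 | $5,605.36
3 | $5,605.36 | $190.58 | $1,401.00 | $4,394.94
4 | $4,394.94 | $149.43 | $1,800.31 | $2,744.06
5 | $2,744.06 | $93.30 | $2,199.62 | $637.74
6 | $637.74 | $21.68 | $659.42 | $0.00
Total paid: $7,664.42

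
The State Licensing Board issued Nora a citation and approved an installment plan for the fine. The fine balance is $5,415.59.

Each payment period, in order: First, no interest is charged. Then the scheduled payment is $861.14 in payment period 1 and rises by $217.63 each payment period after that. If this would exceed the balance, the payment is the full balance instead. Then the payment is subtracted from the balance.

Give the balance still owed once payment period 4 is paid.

Payment period 1: opening $5,415.59; payment $861.14; balance $4,554.45
Payment period 2: opening $4,554.45; payment $1,078.77; balance $3,475.68
Payment period 3: opening $3,475.68; payment $1,296.40; balance $2,179.28
Payment period 4: opening $2,179.28; payment $1,514.03; balance $665.25

$665.25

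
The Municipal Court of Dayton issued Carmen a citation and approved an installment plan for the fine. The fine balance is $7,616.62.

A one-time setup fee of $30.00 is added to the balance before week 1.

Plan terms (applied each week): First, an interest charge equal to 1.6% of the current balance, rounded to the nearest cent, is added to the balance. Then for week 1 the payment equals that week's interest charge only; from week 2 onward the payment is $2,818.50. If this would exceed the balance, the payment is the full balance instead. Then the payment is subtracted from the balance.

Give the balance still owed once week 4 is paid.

$0.00

# | Opening | Interest | Payment | End bal
1 | $7,646.62 | $122.35 | $122.35 | $7,646.62
2 | $7,646.62 | $122.35 | $2,818.50 | $4,950.47
3 | $4,950.47 | $79.21 | $2,818.50 | $2,211.18
4 | $2,211.18 | $35.38 | $2,246.56 | $0.00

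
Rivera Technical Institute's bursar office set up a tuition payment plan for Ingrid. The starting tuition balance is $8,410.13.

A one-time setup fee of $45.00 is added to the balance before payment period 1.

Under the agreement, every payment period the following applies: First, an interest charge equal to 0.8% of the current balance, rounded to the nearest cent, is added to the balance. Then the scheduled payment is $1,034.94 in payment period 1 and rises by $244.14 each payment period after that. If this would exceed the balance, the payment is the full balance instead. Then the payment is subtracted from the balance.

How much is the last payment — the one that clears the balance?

# | Opening | Interest | Payment | End bal
1 | $8,455.13 | $67.64 | $1,034.94 | $7,487.83
2 | $7,487.83 | $59.90 | $1,279.08 | $6,268.65
3 | $6,268.65 | $50.15 | $1,523.22 | $4,795.58
4 | $4,795.58 | $38.36 | $1,767.36 | $3,066.58
5 | $3,066.58 | $24.53 | $2,011.50 | $1,079.61
6 | $1,079.61 | $8.64 | $1,088.25 | $0.00

$1,088.25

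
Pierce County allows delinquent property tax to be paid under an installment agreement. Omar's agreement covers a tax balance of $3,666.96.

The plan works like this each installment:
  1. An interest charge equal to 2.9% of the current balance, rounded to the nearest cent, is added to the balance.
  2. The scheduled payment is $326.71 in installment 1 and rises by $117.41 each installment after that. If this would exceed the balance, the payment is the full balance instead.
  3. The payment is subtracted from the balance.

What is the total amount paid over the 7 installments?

$4,147.78

Installment 1: $3,666.96 +$106.34 interest = $3,773.30; pay $326.71 → $3,446.59
Installment 2: $3,446.59 +$99.95 interest = $3,546.54; pay $444.12 → $3,102.42
Installment 3: $3,102.42 +$89.97 interest = $3,192.39; pay $561.53 → $2,630.86
Installment 4: $2,630.86 +$76.29 interest = $2,707.15; pay $678.94 → $2,028.21
Installment 5: $2,028.21 +$58.82 interest = $2,087.03; pay $796.35 → $1,290.68
Installment 6: $1,290.68 +$37.43 interest = $1,328.11; pay $913.76 → $414.35
Installment 7: $414.35 +$12.02 interest = $426.37; pay $426.37 → $0.00
Total paid: $4,147.78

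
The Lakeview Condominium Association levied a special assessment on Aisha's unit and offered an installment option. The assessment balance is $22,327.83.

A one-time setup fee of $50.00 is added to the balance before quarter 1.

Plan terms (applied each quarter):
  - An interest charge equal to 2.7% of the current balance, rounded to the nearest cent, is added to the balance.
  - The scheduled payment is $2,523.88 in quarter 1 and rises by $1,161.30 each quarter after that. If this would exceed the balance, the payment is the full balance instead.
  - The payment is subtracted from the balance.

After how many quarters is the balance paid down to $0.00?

Quarter 1: opening $22,377.83; interest $604.20 → $22,982.03; payment $2,523.88; balance $20,458.15
Quarter 2: opening $20,458.15; interest $552.37 → $21,010.52; payment $3,685.18; balance $17,325.34
Quarter 3: opening $17,325.34; interest $467.78 → $17,793.12; payment $4,846.48; balance $12,946.64
Quarter 4: opening $12,946.64; interest $349.56 → $13,296.20; payment $6,007.78; balance $7,288.42
Quarter 5: opening $7,288.42; interest $196.79 → $7,485.21; payment $7,169.08; balance $316.13
Quarter 6: opening $316.13; interest $8.54 → $324.67; payment $324.67; balance $0.00
Balance reaches $0.00 in quarter 6.

6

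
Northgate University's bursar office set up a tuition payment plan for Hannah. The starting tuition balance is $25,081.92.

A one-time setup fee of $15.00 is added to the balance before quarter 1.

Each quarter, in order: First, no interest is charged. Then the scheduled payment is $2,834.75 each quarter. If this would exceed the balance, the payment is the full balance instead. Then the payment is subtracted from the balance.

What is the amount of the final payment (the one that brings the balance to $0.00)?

Quarter 1: $25,096.92 − $2,834.75 → $22,262.17
Quarter 2: $22,262.17 − $2,834.75 → $19,427.42
Quarter 3: $19,427.42 − $2,834.75 → $16,592.67
Quarter 4: $16,592.67 − $2,834.75 → $13,757.92
Quarter 5: $13,757.92 − $2,834.75 → $10,923.17
Quarter 6: $10,923.17 − $2,834.75 → $8,088.42
Quarter 7: $8,088.42 − $2,834.75 → $5,253.67
Quarter 8: $5,253.67 − $2,834.75 → $2,418.92
Quarter 9: $2,418.92 − $2,418.92 → $0.00

$2,418.92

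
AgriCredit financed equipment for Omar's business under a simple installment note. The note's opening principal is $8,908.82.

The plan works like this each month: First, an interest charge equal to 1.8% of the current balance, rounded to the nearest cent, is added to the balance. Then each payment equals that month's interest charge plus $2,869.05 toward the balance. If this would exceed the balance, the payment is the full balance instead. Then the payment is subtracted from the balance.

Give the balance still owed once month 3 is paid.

Month 1: opening $8,908.82; interest $160.36 → $9,069.18; payment $3,029.41; balance $6,039.77
Month 2: opening $6,039.77; interest $108.72 → $6,148.49; payment $2,977.77; balance $3,170.72
Month 3: opening $3,170.72; interest $57.07 → $3,227.79; payment $2,926.12; balance $301.67

$301.67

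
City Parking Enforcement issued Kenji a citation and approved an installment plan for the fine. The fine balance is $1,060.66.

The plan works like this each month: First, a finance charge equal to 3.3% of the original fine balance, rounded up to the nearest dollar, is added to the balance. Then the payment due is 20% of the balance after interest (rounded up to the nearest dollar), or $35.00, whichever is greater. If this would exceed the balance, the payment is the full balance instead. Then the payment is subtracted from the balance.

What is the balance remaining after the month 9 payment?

$264.66

Month 1: opening $1,060.66; interest $36.00 → $1,096.66; payment $220.00; balance $876.66
Month 2: opening $876.66; interest $36.00 → $912.66; payment $183.00; balance $729.66
Month 3: opening $729.66; interest $36.00 → $765.66; payment $154.00; balance $611.66
Month 4: opening $611.66; interest $36.00 → $647.66; payment $130.00; balance $517.66
Month 5: opening $517.66; interest $36.00 → $553.66; payment $111.00; balance $442.66
Month 6: opening $442.66; interest $36.00 → $478.66; payment $96.00; balance $382.66
Month 7: opening $382.66; interest $36.00 → $418.66; payment $84.00; balance $334.66
Month 8: opening $334.66; interest $36.00 → $370.66; payment $75.00; balance $295.66
Month 9: opening $295.66; interest $36.00 → $331.66; payment $67.00; balance $264.66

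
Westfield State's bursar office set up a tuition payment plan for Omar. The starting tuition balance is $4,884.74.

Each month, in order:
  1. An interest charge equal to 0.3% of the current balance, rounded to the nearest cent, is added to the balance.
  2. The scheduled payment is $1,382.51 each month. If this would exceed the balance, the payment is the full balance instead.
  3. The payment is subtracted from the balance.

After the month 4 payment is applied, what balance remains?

$0.00

Month 1: opening $4,884.74; interest $14.65 → $4,899.39; payment $1,382.51; balance $3,516.88
Month 2: opening $3,516.88; interest $10.55 → $3,527.43; payment $1,382.51; balance $2,144.92
Month 3: opening $2,144.92; interest $6.43 → $2,151.35; payment $1,382.51; balance $768.84
Month 4: opening $768.84; interest $2.31 → $771.15; payment $771.15; balance $0.00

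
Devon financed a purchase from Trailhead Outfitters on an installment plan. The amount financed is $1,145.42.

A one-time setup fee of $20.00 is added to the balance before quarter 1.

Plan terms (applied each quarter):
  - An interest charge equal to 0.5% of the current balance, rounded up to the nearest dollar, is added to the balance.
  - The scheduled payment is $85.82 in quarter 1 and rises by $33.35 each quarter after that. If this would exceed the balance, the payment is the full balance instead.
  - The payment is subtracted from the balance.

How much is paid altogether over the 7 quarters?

Quarter 1: $1,165.42 +$6.00 interest = $1,171.42; pay $85.82 → $1,085.60
Quarter 2: $1,085.60 +$6.00 interest = $1,091.60; pay $119.17 → $972.43
Quarter 3: $972.43 +$5.00 interest = $977.43; pay $152.52 → $824.91
Quarter 4: $824.91 +$5.00 interest = $829.91; pay $185.87 → $644.04
Quarter 5: $644.04 +$4.00 interest = $648.04; pay $219.22 → $428.82
Quarter 6: $428.82 +$3.00 interest = $431.82; pay $252.57 → $179.25
Quarter 7: $179.25 +$1.00 interest = $180.25; pay $180.25 → $0.00
Total paid: $1,195.42

$1,195.42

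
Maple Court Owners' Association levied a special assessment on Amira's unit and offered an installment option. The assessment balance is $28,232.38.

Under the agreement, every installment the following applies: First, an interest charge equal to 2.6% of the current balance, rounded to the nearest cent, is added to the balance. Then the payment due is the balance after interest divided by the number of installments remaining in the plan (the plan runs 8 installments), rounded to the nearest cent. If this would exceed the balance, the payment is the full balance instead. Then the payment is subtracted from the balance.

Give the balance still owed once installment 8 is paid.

# | Opening | Interest | Payment | End bal
1 | $28,232.38 | $734.04 | $3,620.80 | $25,345.62
2 | $25,345.62 | $658.99 | $3,714.94 | $22,289.67
3 | $22,289.67 | $579.53 | $3,811.53 | $19,057.67
4 | $19,057.67 | $495.50 | $3,910.63 | $15,642.54
5 | $15,642.54 | $406.71 | $4,012.31 | $12,036.94
6 | $12,036.94 | $312.96 | $4,116.63 | $8,233.27
7 | $8,233.27 | $214.07 | $4,223.67 | $4,223.67
8 | $4,223.67 | $109.82 | $4,333.49 | $0.00

$0.00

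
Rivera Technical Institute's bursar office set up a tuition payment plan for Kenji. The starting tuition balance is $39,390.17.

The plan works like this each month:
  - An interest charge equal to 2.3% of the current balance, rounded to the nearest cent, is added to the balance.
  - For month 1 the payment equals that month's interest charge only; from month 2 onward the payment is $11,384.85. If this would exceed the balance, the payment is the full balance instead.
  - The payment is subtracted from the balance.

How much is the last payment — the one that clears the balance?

Month 1: opening $39,390.17; interest $905.97 → $40,296.14; payment $905.97; balance $39,390.17
Month 2: opening $39,390.17; interest $905.97 → $40,296.14; payment $11,384.85; balance $28,911.29
Month 3: opening $28,911.29; interest $664.96 → $29,576.25; payment $11,384.85; balance $18,191.40
Month 4: opening $18,191.40; interest $418.40 → $18,609.80; payment $11,384.85; balance $7,224.95
Month 5: opening $7,224.95; interest $166.17 → $7,391.12; payment $7,391.12; balance $0.00

$7,391.12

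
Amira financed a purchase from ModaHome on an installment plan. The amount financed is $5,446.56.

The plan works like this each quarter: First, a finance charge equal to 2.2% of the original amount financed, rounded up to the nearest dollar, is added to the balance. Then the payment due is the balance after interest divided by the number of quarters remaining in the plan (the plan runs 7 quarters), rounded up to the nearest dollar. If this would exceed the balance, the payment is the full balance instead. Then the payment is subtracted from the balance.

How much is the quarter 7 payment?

$1,088.56

Quarter 1: $5,446.56 +$120.00 interest = $5,566.56; pay $796.00 → $4,770.56
Quarter 2: $4,770.56 +$120.00 interest = $4,890.56; pay $816.00 → $4,074.56
Quarter 3: $4,074.56 +$120.00 interest = $4,194.56; pay $839.00 → $3,355.56
Quarter 4: $3,355.56 +$120.00 interest = $3,475.56; pay $869.00 → $2,606.56
Quarter 5: $2,606.56 +$120.00 interest = $2,726.56; pay $909.00 → $1,817.56
Quarter 6: $1,817.56 +$120.00 interest = $1,937.56; pay $969.00 → $968.56
Quarter 7: $968.56 +$120.00 interest = $1,088.56; pay $1,088.56 → $0.00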